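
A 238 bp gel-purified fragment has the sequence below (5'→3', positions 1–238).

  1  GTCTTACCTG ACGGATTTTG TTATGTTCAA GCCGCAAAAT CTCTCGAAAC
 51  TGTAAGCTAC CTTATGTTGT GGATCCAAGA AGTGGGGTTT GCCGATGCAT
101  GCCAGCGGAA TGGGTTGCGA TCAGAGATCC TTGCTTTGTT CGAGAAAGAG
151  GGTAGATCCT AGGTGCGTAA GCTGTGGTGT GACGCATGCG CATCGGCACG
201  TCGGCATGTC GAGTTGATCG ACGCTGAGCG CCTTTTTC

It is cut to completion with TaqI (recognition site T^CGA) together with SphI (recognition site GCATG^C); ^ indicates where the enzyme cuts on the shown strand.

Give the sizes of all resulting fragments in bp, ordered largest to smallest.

57, 48, 44, 39, 21, 20, 9 bp

TaqI sites (TCGA) start at positions 44, 140, 209, 218.
TaqI cuts after the first base of each site, so after positions 44, 140, 209, 218.
SphI sites (GCATGC) start at positions 97, 184.
SphI cuts after base 5 of each site (before the last base), so after positions 101, 188.
Combined cut positions: 44, 101, 140, 188, 209, 218.
Linear molecule, 6 cuts → 7 fragments:
  1–44 → 44 bp
  45–101 → 57 bp
  102–140 → 39 bp
  141–188 → 48 bp
  189–209 → 21 bp
  210–218 → 9 bp
  219–238 → 20 bp
Sorted largest to smallest: 57, 48, 44, 39, 21, 20, 9 bp.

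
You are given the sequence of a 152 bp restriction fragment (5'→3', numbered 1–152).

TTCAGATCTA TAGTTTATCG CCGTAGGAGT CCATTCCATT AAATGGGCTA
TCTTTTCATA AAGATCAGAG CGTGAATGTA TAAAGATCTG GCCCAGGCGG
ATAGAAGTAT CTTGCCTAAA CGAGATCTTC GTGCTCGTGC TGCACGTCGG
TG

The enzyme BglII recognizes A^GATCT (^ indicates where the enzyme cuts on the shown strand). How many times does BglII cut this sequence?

AGATCT occurs starting at positions 4, 84, 123.
BglII cuts at 3 sites.

3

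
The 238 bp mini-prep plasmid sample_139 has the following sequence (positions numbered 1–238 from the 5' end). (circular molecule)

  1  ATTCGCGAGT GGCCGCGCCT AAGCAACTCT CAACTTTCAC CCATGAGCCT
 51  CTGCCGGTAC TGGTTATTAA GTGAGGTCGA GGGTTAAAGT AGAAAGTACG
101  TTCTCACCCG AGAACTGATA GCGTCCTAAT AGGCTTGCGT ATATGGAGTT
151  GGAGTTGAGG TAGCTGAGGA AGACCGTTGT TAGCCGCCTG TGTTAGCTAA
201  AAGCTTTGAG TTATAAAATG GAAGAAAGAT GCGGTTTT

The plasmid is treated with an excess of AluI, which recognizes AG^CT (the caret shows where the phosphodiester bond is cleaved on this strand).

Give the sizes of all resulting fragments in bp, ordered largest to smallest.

AluI sites (AGCT) start at positions 162, 195, 202.
AluI cuts after base 2 of each site, so after positions 163, 196, 203.
Circular molecule, 3 cuts → 3 fragments:
  164–196 → 33 bp
  197–203 → 7 bp
  204–238 then 1–163 → 35 + 163 = 198 bp
Sorted largest to smallest: 198, 33, 7 bp.

198, 33, 7 bp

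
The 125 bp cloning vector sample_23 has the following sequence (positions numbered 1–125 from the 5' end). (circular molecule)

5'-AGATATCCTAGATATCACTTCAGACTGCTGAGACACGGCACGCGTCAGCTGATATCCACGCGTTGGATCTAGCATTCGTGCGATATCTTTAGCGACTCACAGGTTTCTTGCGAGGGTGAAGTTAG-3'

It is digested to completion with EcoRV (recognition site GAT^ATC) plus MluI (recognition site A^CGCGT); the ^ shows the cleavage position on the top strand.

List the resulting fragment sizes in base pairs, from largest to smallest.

45, 27, 26, 13, 9, 5 bp

EcoRV sites (GATATC) start at positions 2, 11, 51, 82.
EcoRV cuts after base 3 of each site, so after positions 4, 13, 53, 84.
MluI sites (ACGCGT) start at positions 40, 58.
MluI cuts after the first base of each site, so after positions 40, 58.
Combined cut positions: 4, 13, 40, 53, 58, 84.
Circular molecule, 6 cuts → 6 fragments:
  5–13 → 9 bp
  14–40 → 27 bp
  41–53 → 13 bp
  54–58 → 5 bp
  59–84 → 26 bp
  85–125 then 1–4 → 41 + 4 = 45 bp
Sorted largest to smallest: 45, 27, 26, 13, 9, 5 bp.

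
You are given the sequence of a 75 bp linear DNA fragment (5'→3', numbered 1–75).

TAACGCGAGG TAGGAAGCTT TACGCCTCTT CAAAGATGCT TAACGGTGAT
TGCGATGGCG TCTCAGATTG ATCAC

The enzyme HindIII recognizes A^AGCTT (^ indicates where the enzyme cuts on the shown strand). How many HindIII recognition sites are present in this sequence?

AAGCTT occurs starting at position 15.
HindIII cuts at 1 site.

1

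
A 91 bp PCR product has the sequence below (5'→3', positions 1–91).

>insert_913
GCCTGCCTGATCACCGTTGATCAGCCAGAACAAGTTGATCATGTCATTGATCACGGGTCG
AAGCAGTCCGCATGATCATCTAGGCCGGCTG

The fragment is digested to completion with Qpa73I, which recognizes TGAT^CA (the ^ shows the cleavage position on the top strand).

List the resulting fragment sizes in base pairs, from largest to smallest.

Qpa73I sites (TGATCA) start at positions 8, 18, 36, 48, 73.
Qpa73I cuts after base 4 of each site, so after positions 11, 21, 39, 51, 76.
Linear molecule, 5 cuts → 6 fragments:
  1–11 → 11 bp
  12–21 → 10 bp
  22–39 → 18 bp
  40–51 → 12 bp
  52–76 → 25 bp
  77–91 → 15 bp
Sorted largest to smallest: 25, 18, 15, 12, 11, 10 bp.

25, 18, 15, 12, 11, 10 bp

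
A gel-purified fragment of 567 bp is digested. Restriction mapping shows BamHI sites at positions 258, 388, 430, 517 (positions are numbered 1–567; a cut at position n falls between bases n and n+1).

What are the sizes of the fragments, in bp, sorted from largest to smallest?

Linear molecule, 4 cuts → 5 fragments:
  258 − 0 = 258 bp
  388 − 258 = 130 bp
  430 − 388 = 42 bp
  517 − 430 = 87 bp
  567 − 517 = 50 bp
Sorted largest to smallest: 258, 130, 87, 50, 42 bp.

258, 130, 87, 50, 42 bp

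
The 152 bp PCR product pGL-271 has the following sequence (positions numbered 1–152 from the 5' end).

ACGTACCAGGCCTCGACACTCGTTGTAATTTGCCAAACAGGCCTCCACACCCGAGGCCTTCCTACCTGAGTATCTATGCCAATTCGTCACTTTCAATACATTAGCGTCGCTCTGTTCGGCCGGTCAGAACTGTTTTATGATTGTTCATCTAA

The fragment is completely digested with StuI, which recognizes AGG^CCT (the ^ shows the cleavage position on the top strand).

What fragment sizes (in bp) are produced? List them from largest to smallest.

96, 31, 15, 10 bp

StuI sites (AGGCCT) start at positions 8, 39, 54.
StuI cuts after base 3 of each site, so after positions 10, 41, 56.
Linear molecule, 3 cuts → 4 fragments:
  1–10 → 10 bp
  11–41 → 31 bp
  42–56 → 15 bp
  57–152 → 96 bp
Sorted largest to smallest: 96, 31, 15, 10 bp.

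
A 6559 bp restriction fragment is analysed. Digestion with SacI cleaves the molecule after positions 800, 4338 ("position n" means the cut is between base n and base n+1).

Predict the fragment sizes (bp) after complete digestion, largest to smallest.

3538, 2221, 800 bp

Linear molecule, 2 cuts → 3 fragments:
  800 − 0 = 800 bp
  4338 − 800 = 3538 bp
  6559 − 4338 = 2221 bp
Sorted largest to smallest: 3538, 2221, 800 bp.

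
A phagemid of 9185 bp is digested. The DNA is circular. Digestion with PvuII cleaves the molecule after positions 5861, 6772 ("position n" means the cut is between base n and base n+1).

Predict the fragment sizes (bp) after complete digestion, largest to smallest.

8274, 911 bp

Circular molecule, 2 cuts → 2 fragments:
  6772 − 5861 = 911 bp
  wrap: 9185 − 6772 + 5861 = 8274 bp
Sorted largest to smallest: 8274, 911 bp.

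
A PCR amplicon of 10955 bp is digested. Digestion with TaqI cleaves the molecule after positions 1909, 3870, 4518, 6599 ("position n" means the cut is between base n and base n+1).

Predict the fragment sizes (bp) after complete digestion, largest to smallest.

4356, 2081, 1961, 1909, 648 bp

Linear molecule, 4 cuts → 5 fragments:
  1909 − 0 = 1909 bp
  3870 − 1909 = 1961 bp
  4518 − 3870 = 648 bp
  6599 − 4518 = 2081 bp
  10955 − 6599 = 4356 bp
Sorted largest to smallest: 4356, 2081, 1961, 1909, 648 bp.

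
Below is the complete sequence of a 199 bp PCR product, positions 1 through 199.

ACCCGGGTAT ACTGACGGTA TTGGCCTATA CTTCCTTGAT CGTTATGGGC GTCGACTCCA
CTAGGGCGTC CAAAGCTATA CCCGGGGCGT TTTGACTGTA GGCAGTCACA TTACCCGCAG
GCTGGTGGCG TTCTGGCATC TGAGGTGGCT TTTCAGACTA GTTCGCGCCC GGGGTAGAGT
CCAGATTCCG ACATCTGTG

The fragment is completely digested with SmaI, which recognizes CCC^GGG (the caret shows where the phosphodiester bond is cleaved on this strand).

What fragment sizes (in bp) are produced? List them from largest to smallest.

SmaI sites (CCCGGG) start at positions 2, 81, 168.
SmaI cuts after base 3 of each site, so after positions 4, 83, 170.
Linear molecule, 3 cuts → 4 fragments:
  1–4 → 4 bp
  5–83 → 79 bp
  84–170 → 87 bp
  171–199 → 29 bp
Sorted largest to smallest: 87, 79, 29, 4 bp.

87, 79, 29, 4 bp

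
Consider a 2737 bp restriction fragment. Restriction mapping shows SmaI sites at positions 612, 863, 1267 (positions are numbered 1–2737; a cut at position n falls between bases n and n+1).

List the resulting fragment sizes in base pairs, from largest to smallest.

Linear molecule, 3 cuts → 4 fragments:
  612 − 0 = 612 bp
  863 − 612 = 251 bp
  1267 − 863 = 404 bp
  2737 − 1267 = 1470 bp
Sorted largest to smallest: 1470, 612, 404, 251 bp.

1470, 612, 404, 251 bp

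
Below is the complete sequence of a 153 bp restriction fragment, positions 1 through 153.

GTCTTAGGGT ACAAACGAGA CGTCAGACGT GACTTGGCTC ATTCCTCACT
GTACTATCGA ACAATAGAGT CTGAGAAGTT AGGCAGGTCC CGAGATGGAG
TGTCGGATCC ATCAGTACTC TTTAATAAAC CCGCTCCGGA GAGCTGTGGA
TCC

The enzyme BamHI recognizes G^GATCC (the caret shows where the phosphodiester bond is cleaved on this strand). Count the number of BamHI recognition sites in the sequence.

GGATCC occurs starting at positions 105, 148.
BamHI cuts at 2 sites.

2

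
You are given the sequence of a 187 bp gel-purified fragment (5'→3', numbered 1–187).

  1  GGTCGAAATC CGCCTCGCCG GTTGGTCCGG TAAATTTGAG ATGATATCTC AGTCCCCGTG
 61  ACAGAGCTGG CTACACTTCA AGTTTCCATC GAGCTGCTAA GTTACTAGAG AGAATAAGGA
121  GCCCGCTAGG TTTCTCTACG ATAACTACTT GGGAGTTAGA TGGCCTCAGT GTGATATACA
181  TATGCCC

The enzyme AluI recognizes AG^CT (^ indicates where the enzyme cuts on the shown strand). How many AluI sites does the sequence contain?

AGCT occurs starting at positions 65, 92.
AluI cuts at 2 sites.

2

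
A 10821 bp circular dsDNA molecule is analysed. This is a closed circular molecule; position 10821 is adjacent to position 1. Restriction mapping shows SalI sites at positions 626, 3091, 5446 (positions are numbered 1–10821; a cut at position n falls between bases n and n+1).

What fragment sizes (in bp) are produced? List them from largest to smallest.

6001, 2465, 2355 bp

Circular molecule, 3 cuts → 3 fragments:
  3091 − 626 = 2465 bp
  5446 − 3091 = 2355 bp
  wrap: 10821 − 5446 + 626 = 6001 bp
Sorted largest to smallest: 6001, 2465, 2355 bp.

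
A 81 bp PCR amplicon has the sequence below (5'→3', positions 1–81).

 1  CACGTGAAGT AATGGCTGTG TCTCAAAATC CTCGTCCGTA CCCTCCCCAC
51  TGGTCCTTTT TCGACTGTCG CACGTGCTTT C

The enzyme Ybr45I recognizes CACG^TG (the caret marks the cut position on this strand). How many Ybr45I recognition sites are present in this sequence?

2

CACGTG occurs starting at positions 1, 71.
Ybr45I cuts at 2 sites.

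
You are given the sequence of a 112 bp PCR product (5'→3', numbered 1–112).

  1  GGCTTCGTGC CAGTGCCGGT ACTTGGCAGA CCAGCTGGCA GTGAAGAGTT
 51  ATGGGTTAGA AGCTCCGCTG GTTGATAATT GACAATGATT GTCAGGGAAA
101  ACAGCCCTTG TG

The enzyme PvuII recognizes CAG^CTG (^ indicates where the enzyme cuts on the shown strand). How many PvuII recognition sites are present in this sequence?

CAGCTG occurs starting at position 32.
PvuII cuts at 1 site.

1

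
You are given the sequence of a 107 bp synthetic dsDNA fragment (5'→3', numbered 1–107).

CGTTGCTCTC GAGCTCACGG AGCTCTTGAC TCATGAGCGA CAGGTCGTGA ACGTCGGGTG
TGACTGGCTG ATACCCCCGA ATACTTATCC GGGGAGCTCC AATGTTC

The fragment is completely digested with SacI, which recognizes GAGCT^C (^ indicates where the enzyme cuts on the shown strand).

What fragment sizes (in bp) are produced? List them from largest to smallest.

74, 15, 9, 9 bp

SacI sites (GAGCTC) start at positions 11, 20, 94.
SacI cuts after base 5 of each site (before the last base), so after positions 15, 24, 98.
Linear molecule, 3 cuts → 4 fragments:
  1–15 → 15 bp
  16–24 → 9 bp
  25–98 → 74 bp
  99–107 → 9 bp
Sorted largest to smallest: 74, 15, 9, 9 bp.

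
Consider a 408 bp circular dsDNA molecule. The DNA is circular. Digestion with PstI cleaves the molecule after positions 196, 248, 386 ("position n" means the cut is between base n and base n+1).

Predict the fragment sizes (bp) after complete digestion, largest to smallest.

Circular molecule, 3 cuts → 3 fragments:
  248 − 196 = 52 bp
  386 − 248 = 138 bp
  wrap: 408 − 386 + 196 = 218 bp
Sorted largest to smallest: 218, 138, 52 bp.

218, 138, 52 bp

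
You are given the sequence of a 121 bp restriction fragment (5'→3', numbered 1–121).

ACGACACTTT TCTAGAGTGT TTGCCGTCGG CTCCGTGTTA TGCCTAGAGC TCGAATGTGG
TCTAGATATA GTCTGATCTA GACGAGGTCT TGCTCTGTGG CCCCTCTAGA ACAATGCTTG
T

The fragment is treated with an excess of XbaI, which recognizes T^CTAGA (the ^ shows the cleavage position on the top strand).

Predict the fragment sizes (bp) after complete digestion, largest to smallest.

XbaI sites (TCTAGA) start at positions 11, 61, 77, 105.
XbaI cuts after the first base of each site, so after positions 11, 61, 77, 105.
Linear molecule, 4 cuts → 5 fragments:
  1–11 → 11 bp
  12–61 → 50 bp
  62–77 → 16 bp
  78–105 → 28 bp
  106–121 → 16 bp
Sorted largest to smallest: 50, 28, 16, 16, 11 bp.

50, 28, 16, 16, 11 bp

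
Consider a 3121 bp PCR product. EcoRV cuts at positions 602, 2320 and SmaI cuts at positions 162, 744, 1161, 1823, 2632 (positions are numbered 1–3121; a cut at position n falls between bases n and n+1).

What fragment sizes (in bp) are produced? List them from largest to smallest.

Combined cut positions (sorted): 162, 602, 744, 1161, 1823, 2320, 2632.
Linear molecule, 7 cuts → 8 fragments:
  162 − 0 = 162 bp
  602 − 162 = 440 bp
  744 − 602 = 142 bp
  1161 − 744 = 417 bp
  1823 − 1161 = 662 bp
  2320 − 1823 = 497 bp
  2632 − 2320 = 312 bp
  3121 − 2632 = 489 bp
Sorted largest to smallest: 662, 497, 489, 440, 417, 312, 162, 142 bp.

662, 497, 489, 440, 417, 312, 162, 142 bp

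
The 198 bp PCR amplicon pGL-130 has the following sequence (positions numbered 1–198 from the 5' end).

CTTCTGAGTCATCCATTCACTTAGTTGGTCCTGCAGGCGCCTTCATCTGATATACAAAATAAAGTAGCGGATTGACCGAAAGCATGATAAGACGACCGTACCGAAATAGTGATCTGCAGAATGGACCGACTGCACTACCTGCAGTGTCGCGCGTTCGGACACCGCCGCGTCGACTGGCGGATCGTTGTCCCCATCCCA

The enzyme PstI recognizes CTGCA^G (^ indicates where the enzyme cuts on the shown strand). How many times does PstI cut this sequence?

3

CTGCAG occurs starting at positions 31, 114, 139.
PstI cuts at 3 sites.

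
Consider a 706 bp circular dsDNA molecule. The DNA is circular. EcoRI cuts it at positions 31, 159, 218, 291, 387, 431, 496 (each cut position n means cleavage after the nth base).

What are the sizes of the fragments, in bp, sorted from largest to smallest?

Circular molecule, 7 cuts → 7 fragments:
  159 − 31 = 128 bp
  218 − 159 = 59 bp
  291 − 218 = 73 bp
  387 − 291 = 96 bp
  431 − 387 = 44 bp
  496 − 431 = 65 bp
  wrap: 706 − 496 + 31 = 241 bp
Sorted largest to smallest: 241, 128, 96, 73, 65, 59, 44 bp.

241, 128, 96, 73, 65, 59, 44 bp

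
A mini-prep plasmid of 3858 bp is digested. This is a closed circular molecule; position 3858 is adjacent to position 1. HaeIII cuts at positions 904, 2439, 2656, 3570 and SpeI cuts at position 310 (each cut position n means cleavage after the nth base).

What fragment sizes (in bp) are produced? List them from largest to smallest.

1535, 914, 598, 594, 217 bp

Combined cut positions (sorted): 310, 904, 2439, 2656, 3570.
Circular molecule, 5 cuts → 5 fragments:
  904 − 310 = 594 bp
  2439 − 904 = 1535 bp
  2656 − 2439 = 217 bp
  3570 − 2656 = 914 bp
  wrap: 3858 − 3570 + 310 = 598 bp
Sorted largest to smallest: 1535, 914, 598, 594, 217 bp.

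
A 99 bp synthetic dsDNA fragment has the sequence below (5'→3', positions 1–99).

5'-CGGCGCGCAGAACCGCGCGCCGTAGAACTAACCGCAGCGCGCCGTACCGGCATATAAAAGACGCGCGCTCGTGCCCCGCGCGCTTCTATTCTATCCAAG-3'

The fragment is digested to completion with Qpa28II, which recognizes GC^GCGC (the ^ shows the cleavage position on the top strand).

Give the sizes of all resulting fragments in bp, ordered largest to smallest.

26, 22, 20, 15, 12, 4 bp

Qpa28II sites (GCGCGC) start at positions 3, 15, 37, 63, 78.
Qpa28II cuts after base 2 of each site, so after positions 4, 16, 38, 64, 79.
Linear molecule, 5 cuts → 6 fragments:
  1–4 → 4 bp
  5–16 → 12 bp
  17–38 → 22 bp
  39–64 → 26 bp
  65–79 → 15 bp
  80–99 → 20 bp
Sorted largest to smallest: 26, 22, 20, 15, 12, 4 bp.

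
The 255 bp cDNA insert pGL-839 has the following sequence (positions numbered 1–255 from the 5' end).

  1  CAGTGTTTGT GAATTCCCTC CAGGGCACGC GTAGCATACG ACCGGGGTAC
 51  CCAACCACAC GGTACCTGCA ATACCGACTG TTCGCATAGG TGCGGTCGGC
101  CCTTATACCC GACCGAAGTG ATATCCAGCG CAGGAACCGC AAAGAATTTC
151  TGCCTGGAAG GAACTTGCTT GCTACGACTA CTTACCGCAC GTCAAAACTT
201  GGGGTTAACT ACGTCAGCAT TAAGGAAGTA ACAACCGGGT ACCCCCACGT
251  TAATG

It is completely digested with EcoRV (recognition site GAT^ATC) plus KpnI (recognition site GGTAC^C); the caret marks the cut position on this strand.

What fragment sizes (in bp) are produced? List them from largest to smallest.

The EcoRV site (GATATC) starts at position 120.
EcoRV cuts after base 3 of each site, so after position 122.
KpnI sites (GGTACC) start at positions 46, 61, 238.
KpnI cuts after base 5 of each site (before the last base), so after positions 50, 65, 242.
Combined cut positions: 50, 65, 122, 242.
Linear molecule, 4 cuts → 5 fragments:
  1–50 → 50 bp
  51–65 → 15 bp
  66–122 → 57 bp
  123–242 → 120 bp
  243–255 → 13 bp
Sorted largest to smallest: 120, 57, 50, 15, 13 bp.

120, 57, 50, 15, 13 bp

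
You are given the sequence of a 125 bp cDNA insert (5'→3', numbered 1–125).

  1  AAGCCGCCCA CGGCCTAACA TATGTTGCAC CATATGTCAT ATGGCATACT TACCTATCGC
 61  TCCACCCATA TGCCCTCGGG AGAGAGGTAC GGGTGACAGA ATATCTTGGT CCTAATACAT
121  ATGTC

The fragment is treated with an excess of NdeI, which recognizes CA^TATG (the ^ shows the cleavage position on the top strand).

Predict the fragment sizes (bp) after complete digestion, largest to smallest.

NdeI sites (CATATG) start at positions 19, 31, 38, 67, 118.
NdeI cuts after base 2 of each site, so after positions 20, 32, 39, 68, 119.
Linear molecule, 5 cuts → 6 fragments:
  1–20 → 20 bp
  21–32 → 12 bp
  33–39 → 7 bp
  40–68 → 29 bp
  69–119 → 51 bp
  120–125 → 6 bp
Sorted largest to smallest: 51, 29, 20, 12, 7, 6 bp.

51, 29, 20, 12, 7, 6 bp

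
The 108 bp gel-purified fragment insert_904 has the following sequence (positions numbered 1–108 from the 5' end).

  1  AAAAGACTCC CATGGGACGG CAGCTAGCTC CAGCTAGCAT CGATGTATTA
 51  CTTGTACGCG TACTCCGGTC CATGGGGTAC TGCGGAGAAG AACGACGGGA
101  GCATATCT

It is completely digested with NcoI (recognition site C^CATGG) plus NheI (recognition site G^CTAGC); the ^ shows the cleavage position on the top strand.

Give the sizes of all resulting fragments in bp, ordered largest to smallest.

NcoI sites (CCATGG) start at positions 10, 70.
NcoI cuts after the first base of each site, so after positions 10, 70.
NheI sites (GCTAGC) start at positions 23, 33.
NheI cuts after the first base of each site, so after positions 23, 33.
Combined cut positions: 10, 23, 33, 70.
Linear molecule, 4 cuts → 5 fragments:
  1–10 → 10 bp
  11–23 → 13 bp
  24–33 → 10 bp
  34–70 → 37 bp
  71–108 → 38 bp
Sorted largest to smallest: 38, 37, 13, 10, 10 bp.

38, 37, 13, 10, 10 bp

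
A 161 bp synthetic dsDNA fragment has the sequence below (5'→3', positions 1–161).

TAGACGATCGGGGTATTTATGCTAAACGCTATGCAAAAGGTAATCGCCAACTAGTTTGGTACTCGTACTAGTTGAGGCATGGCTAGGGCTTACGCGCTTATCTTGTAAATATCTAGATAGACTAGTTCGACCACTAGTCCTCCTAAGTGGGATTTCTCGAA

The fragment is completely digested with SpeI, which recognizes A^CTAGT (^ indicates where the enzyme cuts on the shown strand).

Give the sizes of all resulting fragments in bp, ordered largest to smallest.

54, 50, 28, 17, 12 bp

SpeI sites (ACTAGT) start at positions 50, 67, 121, 133.
SpeI cuts after the first base of each site, so after positions 50, 67, 121, 133.
Linear molecule, 4 cuts → 5 fragments:
  1–50 → 50 bp
  51–67 → 17 bp
  68–121 → 54 bp
  122–133 → 12 bp
  134–161 → 28 bp
Sorted largest to smallest: 54, 50, 28, 17, 12 bp.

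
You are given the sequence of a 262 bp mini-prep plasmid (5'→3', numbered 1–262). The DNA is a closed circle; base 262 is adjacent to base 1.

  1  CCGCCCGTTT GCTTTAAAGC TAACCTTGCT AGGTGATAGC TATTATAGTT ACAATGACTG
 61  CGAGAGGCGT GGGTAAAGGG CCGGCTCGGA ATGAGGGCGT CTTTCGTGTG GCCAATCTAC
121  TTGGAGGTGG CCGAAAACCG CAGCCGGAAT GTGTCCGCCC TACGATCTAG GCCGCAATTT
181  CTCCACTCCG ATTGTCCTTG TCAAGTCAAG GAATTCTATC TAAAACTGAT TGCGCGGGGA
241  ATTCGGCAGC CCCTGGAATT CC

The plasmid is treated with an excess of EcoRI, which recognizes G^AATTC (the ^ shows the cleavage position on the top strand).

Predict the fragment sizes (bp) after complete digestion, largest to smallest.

217, 28, 17 bp

EcoRI sites (GAATTC) start at positions 211, 239, 256.
EcoRI cuts after the first base of each site, so after positions 211, 239, 256.
Circular molecule, 3 cuts → 3 fragments:
  212–239 → 28 bp
  240–256 → 17 bp
  257–262 then 1–211 → 6 + 211 = 217 bp
Sorted largest to smallest: 217, 28, 17 bp.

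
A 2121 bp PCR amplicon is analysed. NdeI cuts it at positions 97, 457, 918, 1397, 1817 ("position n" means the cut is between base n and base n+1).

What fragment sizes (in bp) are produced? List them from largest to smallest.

479, 461, 420, 360, 304, 97 bp

Linear molecule, 5 cuts → 6 fragments:
  97 − 0 = 97 bp
  457 − 97 = 360 bp
  918 − 457 = 461 bp
  1397 − 918 = 479 bp
  1817 − 1397 = 420 bp
  2121 − 1817 = 304 bp
Sorted largest to smallest: 479, 461, 420, 360, 304, 97 bp.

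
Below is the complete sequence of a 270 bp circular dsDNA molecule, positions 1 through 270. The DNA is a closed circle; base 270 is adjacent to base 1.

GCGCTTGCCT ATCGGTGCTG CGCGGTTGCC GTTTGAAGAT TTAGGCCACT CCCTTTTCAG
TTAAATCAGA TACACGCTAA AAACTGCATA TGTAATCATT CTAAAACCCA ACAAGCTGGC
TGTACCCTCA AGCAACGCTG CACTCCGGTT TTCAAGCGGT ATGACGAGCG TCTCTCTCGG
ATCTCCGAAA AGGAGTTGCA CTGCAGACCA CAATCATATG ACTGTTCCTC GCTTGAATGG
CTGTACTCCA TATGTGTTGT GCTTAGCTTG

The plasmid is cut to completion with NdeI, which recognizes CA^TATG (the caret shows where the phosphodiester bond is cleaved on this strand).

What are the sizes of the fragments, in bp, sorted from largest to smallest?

128, 108, 34 bp

NdeI sites (CATATG) start at positions 87, 215, 249.
NdeI cuts after base 2 of each site, so after positions 88, 216, 250.
Circular molecule, 3 cuts → 3 fragments:
  89–216 → 128 bp
  217–250 → 34 bp
  251–270 then 1–88 → 20 + 88 = 108 bp
Sorted largest to smallest: 128, 108, 34 bp.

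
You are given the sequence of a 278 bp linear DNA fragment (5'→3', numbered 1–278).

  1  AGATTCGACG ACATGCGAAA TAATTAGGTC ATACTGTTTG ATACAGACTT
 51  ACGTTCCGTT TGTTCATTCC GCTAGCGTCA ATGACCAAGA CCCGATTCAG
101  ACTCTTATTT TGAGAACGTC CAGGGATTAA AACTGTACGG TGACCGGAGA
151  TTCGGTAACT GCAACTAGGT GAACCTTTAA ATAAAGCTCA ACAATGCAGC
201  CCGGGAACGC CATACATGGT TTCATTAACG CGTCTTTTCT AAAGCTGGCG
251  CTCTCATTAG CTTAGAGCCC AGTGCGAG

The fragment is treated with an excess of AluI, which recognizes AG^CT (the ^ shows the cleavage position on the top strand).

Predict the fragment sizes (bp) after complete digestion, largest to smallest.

AluI sites (AGCT) start at positions 185, 243, 259.
AluI cuts after base 2 of each site, so after positions 186, 244, 260.
Linear molecule, 3 cuts → 4 fragments:
  1–186 → 186 bp
  187–244 → 58 bp
  245–260 → 16 bp
  261–278 → 18 bp
Sorted largest to smallest: 186, 58, 18, 16 bp.

186, 58, 18, 16 bp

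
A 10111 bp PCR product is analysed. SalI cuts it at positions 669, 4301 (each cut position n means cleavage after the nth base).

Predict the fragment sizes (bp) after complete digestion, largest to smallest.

Linear molecule, 2 cuts → 3 fragments:
  669 − 0 = 669 bp
  4301 − 669 = 3632 bp
  10111 − 4301 = 5810 bp
Sorted largest to smallest: 5810, 3632, 669 bp.

5810, 3632, 669 bp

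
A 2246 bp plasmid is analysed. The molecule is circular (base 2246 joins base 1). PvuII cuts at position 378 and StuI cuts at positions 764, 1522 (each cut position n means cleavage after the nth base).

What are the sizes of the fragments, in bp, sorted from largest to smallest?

Combined cut positions (sorted): 378, 764, 1522.
Circular molecule, 3 cuts → 3 fragments:
  764 − 378 = 386 bp
  1522 − 764 = 758 bp
  wrap: 2246 − 1522 + 378 = 1102 bp
Sorted largest to smallest: 1102, 758, 386 bp.

1102, 758, 386 bp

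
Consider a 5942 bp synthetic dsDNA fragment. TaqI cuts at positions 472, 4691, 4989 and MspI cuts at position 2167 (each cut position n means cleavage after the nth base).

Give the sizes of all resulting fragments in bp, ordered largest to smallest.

Combined cut positions (sorted): 472, 2167, 4691, 4989.
Linear molecule, 4 cuts → 5 fragments:
  472 − 0 = 472 bp
  2167 − 472 = 1695 bp
  4691 − 2167 = 2524 bp
  4989 − 4691 = 298 bp
  5942 − 4989 = 953 bp
Sorted largest to smallest: 2524, 1695, 953, 472, 298 bp.

2524, 1695, 953, 472, 298 bp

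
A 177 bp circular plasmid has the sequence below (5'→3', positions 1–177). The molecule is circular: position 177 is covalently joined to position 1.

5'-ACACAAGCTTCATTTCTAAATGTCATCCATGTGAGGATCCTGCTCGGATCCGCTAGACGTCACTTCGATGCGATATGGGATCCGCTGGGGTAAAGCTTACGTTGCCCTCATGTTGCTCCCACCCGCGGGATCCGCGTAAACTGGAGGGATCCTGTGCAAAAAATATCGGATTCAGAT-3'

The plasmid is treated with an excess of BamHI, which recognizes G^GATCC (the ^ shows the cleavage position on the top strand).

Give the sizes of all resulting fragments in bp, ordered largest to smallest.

65, 50, 32, 19, 11 bp

BamHI sites (GGATCC) start at positions 35, 46, 78, 128, 147.
BamHI cuts after the first base of each site, so after positions 35, 46, 78, 128, 147.
Circular molecule, 5 cuts → 5 fragments:
  36–46 → 11 bp
  47–78 → 32 bp
  79–128 → 50 bp
  129–147 → 19 bp
  148–177 then 1–35 → 30 + 35 = 65 bp
Sorted largest to smallest: 65, 50, 32, 19, 11 bp.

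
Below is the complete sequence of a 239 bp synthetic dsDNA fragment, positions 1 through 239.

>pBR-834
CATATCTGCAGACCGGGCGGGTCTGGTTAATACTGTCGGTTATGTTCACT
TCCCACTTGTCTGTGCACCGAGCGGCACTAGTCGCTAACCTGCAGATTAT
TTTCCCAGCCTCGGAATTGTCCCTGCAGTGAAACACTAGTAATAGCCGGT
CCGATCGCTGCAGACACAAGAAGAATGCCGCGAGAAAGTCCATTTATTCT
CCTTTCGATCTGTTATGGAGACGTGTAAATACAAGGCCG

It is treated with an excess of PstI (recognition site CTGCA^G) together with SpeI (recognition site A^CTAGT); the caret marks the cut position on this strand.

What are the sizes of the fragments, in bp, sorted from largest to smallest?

PstI sites (CTGCAG) start at positions 6, 90, 123, 158.
PstI cuts after base 5 of each site (before the last base), so after positions 10, 94, 127, 162.
SpeI sites (ACTAGT) start at positions 77, 135.
SpeI cuts after the first base of each site, so after positions 77, 135.
Combined cut positions: 10, 77, 94, 127, 135, 162.
Linear molecule, 6 cuts → 7 fragments:
  1–10 → 10 bp
  11–77 → 67 bp
  78–94 → 17 bp
  95–127 → 33 bp
  128–135 → 8 bp
  136–162 → 27 bp
  163–239 → 77 bp
Sorted largest to smallest: 77, 67, 33, 27, 17, 10, 8 bp.

77, 67, 33, 27, 17, 10, 8 bp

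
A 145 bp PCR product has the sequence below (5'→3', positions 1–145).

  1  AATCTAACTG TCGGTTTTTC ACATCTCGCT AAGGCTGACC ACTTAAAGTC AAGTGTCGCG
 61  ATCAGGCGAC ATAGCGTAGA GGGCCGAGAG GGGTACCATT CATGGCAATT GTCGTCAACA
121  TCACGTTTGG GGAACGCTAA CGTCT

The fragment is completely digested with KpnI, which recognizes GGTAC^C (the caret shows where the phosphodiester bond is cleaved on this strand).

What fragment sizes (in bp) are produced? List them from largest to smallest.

The KpnI site (GGTACC) starts at position 92.
KpnI cuts after base 5 of each site (before the last base), so after position 96.
Linear molecule, 1 cut → 2 fragments:
  1–96 → 96 bp
  97–145 → 49 bp
Sorted largest to smallest: 96, 49 bp.

96, 49 bp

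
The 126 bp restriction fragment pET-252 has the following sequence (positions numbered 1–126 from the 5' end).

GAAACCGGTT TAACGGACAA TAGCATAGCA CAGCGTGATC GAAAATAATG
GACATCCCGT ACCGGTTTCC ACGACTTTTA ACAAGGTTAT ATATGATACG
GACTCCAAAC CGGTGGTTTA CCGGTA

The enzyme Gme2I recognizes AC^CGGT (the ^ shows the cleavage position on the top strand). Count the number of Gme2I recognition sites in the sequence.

4

ACCGGT occurs starting at positions 4, 61, 109, 120.
Gme2I cuts at 4 sites.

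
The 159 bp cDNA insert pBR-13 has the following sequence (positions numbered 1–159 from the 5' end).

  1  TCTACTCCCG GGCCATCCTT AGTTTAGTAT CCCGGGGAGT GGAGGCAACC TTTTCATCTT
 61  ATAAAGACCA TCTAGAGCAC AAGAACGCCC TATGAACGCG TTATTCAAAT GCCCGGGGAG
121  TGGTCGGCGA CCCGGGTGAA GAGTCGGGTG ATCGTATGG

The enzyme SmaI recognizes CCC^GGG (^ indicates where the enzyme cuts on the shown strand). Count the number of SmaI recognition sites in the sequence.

CCCGGG occurs starting at positions 7, 31, 112, 131.
SmaI cuts at 4 sites.

4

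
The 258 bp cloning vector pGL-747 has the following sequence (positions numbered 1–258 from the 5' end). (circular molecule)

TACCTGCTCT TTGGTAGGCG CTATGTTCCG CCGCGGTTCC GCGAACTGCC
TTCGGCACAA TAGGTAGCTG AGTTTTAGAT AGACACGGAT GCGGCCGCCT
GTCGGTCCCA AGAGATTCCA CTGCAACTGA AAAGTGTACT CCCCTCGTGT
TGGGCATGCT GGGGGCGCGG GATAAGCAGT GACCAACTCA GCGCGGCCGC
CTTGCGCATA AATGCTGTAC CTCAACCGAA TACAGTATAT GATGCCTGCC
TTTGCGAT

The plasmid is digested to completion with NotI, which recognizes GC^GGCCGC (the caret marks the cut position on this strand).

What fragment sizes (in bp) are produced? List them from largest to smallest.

NotI sites (GCGGCCGC) start at positions 91, 193.
NotI cuts after base 2 of each site, so after positions 92, 194.
Circular molecule, 2 cuts → 2 fragments:
  93–194 → 102 bp
  195–258 then 1–92 → 64 + 92 = 156 bp
Sorted largest to smallest: 156, 102 bp.

156, 102 bp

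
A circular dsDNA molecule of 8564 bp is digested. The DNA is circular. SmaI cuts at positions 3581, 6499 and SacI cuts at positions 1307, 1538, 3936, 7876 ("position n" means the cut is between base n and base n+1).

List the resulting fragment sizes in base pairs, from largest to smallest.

2563, 2043, 1995, 1377, 355, 231 bp

Combined cut positions (sorted): 1307, 1538, 3581, 3936, 6499, 7876.
Circular molecule, 6 cuts → 6 fragments:
  1538 − 1307 = 231 bp
  3581 − 1538 = 2043 bp
  3936 − 3581 = 355 bp
  6499 − 3936 = 2563 bp
  7876 − 6499 = 1377 bp
  wrap: 8564 − 7876 + 1307 = 1995 bp
Sorted largest to smallest: 2563, 2043, 1995, 1377, 355, 231 bp.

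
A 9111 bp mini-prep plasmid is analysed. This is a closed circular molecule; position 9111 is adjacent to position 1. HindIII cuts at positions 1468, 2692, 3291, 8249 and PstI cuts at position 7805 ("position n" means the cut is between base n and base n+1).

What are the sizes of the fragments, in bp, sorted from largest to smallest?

4514, 2330, 1224, 599, 444 bp

Combined cut positions (sorted): 1468, 2692, 3291, 7805, 8249.
Circular molecule, 5 cuts → 5 fragments:
  2692 − 1468 = 1224 bp
  3291 − 2692 = 599 bp
  7805 − 3291 = 4514 bp
  8249 − 7805 = 444 bp
  wrap: 9111 − 8249 + 1468 = 2330 bp
Sorted largest to smallest: 4514, 2330, 1224, 599, 444 bp.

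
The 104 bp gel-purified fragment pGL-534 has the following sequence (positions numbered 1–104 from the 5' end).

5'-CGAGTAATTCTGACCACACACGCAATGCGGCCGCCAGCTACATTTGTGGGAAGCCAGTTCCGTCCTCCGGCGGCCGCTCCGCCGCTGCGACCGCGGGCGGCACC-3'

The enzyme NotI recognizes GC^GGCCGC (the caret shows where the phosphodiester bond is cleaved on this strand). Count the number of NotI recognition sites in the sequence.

GCGGCCGC occurs starting at positions 27, 70.
NotI cuts at 2 sites.

2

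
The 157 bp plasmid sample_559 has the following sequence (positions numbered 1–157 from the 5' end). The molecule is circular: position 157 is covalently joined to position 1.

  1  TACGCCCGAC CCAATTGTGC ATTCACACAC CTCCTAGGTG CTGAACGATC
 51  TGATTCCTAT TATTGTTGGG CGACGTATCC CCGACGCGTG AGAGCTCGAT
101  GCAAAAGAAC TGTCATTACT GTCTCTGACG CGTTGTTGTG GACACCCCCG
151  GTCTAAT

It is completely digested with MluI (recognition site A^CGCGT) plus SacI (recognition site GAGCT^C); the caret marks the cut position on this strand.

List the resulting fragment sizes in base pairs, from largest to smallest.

MluI sites (ACGCGT) start at positions 84, 128.
MluI cuts after the first base of each site, so after positions 84, 128.
The SacI site (GAGCTC) starts at position 92.
SacI cuts after base 5 of each site (before the last base), so after position 96.
Combined cut positions: 84, 96, 128.
Circular molecule, 3 cuts → 3 fragments:
  85–96 → 12 bp
  97–128 → 32 bp
  129–157 then 1–84 → 29 + 84 = 113 bp
Sorted largest to smallest: 113, 32, 12 bp.

113, 32, 12 bp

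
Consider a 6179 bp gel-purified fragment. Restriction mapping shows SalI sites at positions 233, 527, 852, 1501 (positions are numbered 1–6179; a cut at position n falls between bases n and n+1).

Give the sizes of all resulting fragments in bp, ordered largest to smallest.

4678, 649, 325, 294, 233 bp

Linear molecule, 4 cuts → 5 fragments:
  233 − 0 = 233 bp
  527 − 233 = 294 bp
  852 − 527 = 325 bp
  1501 − 852 = 649 bp
  6179 − 1501 = 4678 bp
Sorted largest to smallest: 4678, 649, 325, 294, 233 bp.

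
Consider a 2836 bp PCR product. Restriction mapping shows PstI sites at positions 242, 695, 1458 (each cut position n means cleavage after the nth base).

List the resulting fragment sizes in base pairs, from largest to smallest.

1378, 763, 453, 242 bp

Linear molecule, 3 cuts → 4 fragments:
  242 − 0 = 242 bp
  695 − 242 = 453 bp
  1458 − 695 = 763 bp
  2836 − 1458 = 1378 bp
Sorted largest to smallest: 1378, 763, 453, 242 bp.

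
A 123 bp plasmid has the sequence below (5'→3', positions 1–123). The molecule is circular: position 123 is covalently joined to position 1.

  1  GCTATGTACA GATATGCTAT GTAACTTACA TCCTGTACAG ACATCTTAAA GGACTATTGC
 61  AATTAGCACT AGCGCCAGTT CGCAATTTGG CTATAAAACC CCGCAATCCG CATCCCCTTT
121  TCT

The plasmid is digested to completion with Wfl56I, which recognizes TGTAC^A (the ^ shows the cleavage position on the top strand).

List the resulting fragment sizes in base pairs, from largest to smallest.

Wfl56I sites (TGTACA) start at positions 5, 34.
Wfl56I cuts after base 5 of each site (before the last base), so after positions 9, 38.
Circular molecule, 2 cuts → 2 fragments:
  10–38 → 29 bp
  39–123 then 1–9 → 85 + 9 = 94 bp
Sorted largest to smallest: 94, 29 bp.

94, 29 bp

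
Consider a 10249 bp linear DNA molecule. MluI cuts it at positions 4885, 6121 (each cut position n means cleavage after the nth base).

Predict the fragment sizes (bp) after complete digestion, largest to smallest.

Linear molecule, 2 cuts → 3 fragments:
  4885 − 0 = 4885 bp
  6121 − 4885 = 1236 bp
  10249 − 6121 = 4128 bp
Sorted largest to smallest: 4885, 4128, 1236 bp.

4885, 4128, 1236 bp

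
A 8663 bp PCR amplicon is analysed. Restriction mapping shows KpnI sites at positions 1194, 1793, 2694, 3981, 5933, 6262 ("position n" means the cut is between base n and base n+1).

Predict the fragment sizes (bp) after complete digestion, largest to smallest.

Linear molecule, 6 cuts → 7 fragments:
  1194 − 0 = 1194 bp
  1793 − 1194 = 599 bp
  2694 − 1793 = 901 bp
  3981 − 2694 = 1287 bp
  5933 − 3981 = 1952 bp
  6262 − 5933 = 329 bp
  8663 − 6262 = 2401 bp
Sorted largest to smallest: 2401, 1952, 1287, 1194, 901, 599, 329 bp.

2401, 1952, 1287, 1194, 901, 599, 329 bp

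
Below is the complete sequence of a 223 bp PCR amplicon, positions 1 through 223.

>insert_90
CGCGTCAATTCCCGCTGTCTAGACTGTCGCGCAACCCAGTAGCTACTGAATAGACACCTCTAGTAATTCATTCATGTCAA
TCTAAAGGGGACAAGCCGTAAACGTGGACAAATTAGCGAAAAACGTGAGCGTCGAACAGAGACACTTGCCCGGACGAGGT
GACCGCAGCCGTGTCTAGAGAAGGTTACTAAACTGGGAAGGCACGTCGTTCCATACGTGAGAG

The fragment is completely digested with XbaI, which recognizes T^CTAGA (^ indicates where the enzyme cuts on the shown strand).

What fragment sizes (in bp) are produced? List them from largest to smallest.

156, 49, 18 bp

XbaI sites (TCTAGA) start at positions 18, 174.
XbaI cuts after the first base of each site, so after positions 18, 174.
Linear molecule, 2 cuts → 3 fragments:
  1–18 → 18 bp
  19–174 → 156 bp
  175–223 → 49 bp
Sorted largest to smallest: 156, 49, 18 bp.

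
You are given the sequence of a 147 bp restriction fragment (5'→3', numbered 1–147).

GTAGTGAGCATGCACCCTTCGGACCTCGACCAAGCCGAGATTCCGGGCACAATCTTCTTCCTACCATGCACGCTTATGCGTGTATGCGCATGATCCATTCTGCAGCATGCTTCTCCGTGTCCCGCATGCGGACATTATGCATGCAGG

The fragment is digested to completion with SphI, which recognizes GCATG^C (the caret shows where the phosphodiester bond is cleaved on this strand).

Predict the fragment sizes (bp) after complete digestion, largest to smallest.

SphI sites (GCATGC) start at positions 8, 105, 124, 139.
SphI cuts after base 5 of each site (before the last base), so after positions 12, 109, 128, 143.
Linear molecule, 4 cuts → 5 fragments:
  1–12 → 12 bp
  13–109 → 97 bp
  110–128 → 19 bp
  129–143 → 15 bp
  144–147 → 4 bp
Sorted largest to smallest: 97, 19, 15, 12, 4 bp.

97, 19, 15, 12, 4 bp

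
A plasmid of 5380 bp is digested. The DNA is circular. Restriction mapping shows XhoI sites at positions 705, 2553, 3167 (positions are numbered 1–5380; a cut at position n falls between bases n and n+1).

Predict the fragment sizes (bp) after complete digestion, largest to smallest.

2918, 1848, 614 bp

Circular molecule, 3 cuts → 3 fragments:
  2553 − 705 = 1848 bp
  3167 − 2553 = 614 bp
  wrap: 5380 − 3167 + 705 = 2918 bp
Sorted largest to smallest: 2918, 1848, 614 bp.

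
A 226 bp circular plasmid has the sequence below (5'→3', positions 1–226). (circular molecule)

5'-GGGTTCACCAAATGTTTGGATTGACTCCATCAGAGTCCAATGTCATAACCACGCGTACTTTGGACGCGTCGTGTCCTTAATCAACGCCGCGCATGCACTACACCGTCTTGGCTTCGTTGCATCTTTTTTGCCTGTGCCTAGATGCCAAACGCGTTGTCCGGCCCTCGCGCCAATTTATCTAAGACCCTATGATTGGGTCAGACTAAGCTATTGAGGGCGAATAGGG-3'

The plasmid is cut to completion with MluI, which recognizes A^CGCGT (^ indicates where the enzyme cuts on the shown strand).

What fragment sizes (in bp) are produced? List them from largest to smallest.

128, 85, 13 bp

MluI sites (ACGCGT) start at positions 51, 64, 149.
MluI cuts after the first base of each site, so after positions 51, 64, 149.
Circular molecule, 3 cuts → 3 fragments:
  52–64 → 13 bp
  65–149 → 85 bp
  150–226 then 1–51 → 77 + 51 = 128 bp
Sorted largest to smallest: 128, 85, 13 bp.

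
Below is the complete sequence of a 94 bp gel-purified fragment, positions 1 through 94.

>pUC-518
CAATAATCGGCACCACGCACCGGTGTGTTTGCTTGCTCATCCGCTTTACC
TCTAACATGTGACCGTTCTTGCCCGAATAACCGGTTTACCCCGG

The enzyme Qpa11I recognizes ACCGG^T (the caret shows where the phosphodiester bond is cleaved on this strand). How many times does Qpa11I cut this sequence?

2

ACCGGT occurs starting at positions 19, 80.
Qpa11I cuts at 2 sites.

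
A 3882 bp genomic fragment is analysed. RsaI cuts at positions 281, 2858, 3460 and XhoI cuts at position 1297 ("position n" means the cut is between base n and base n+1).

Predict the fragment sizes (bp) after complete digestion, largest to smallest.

1561, 1016, 602, 422, 281 bp

Combined cut positions (sorted): 281, 1297, 2858, 3460.
Linear molecule, 4 cuts → 5 fragments:
  281 − 0 = 281 bp
  1297 − 281 = 1016 bp
  2858 − 1297 = 1561 bp
  3460 − 2858 = 602 bp
  3882 − 3460 = 422 bp
Sorted largest to smallest: 1561, 1016, 602, 422, 281 bp.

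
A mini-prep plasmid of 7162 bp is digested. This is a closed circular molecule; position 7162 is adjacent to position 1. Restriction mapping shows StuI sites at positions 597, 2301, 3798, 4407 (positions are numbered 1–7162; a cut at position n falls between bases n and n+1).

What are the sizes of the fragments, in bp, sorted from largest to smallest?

3352, 1704, 1497, 609 bp

Circular molecule, 4 cuts → 4 fragments:
  2301 − 597 = 1704 bp
  3798 − 2301 = 1497 bp
  4407 − 3798 = 609 bp
  wrap: 7162 − 4407 + 597 = 3352 bp
Sorted largest to smallest: 3352, 1704, 1497, 609 bp.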